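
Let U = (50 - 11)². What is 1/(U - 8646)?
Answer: -1/7125 ≈ -0.00014035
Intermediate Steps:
U = 1521 (U = 39² = 1521)
1/(U - 8646) = 1/(1521 - 8646) = 1/(-7125) = -1/7125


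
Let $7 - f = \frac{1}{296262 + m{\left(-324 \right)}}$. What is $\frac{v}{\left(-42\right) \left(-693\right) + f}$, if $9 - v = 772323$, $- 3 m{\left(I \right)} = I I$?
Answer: $- \frac{201782478780}{7606353509} \approx -26.528$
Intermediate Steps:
$m{\left(I \right)} = - \frac{I^{2}}{3}$ ($m{\left(I \right)} = - \frac{I I}{3} = - \frac{I^{2}}{3}$)
$f = \frac{1828889}{261270}$ ($f = 7 - \frac{1}{296262 - \frac{\left(-324\right)^{2}}{3}} = 7 - \frac{1}{296262 - 34992} = 7 - \frac{1}{261270} = \frac{1828889}{261270} \approx 7.0$)
$v = -772314$ ($v = 9 - 772323 = -772314$)
$\frac{v}{\left(-42\right) \left(-693\right) + f} = - \frac{772314}{\left(-42\right) \left(-693\right) + \frac{1828889}{261270}} = - \frac{772314}{29106 + \frac{1828889}{261270}} = - \frac{772314}{\frac{7606353509}{261270}} = \left(-772314\right) \frac{261270}{7606353509} = - \frac{201782478780}{7606353509}$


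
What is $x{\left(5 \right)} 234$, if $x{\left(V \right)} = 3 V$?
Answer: $3510$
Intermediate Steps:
$x{\left(5 \right)} 234 = 3 \cdot 5 \cdot 234 = 15 \cdot 234 = 3510$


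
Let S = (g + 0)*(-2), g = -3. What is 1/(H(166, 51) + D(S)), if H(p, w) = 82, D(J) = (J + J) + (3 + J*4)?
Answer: 1/121 ≈ 0.0082645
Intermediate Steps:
S = 6 (S = (-3 + 0)*(-2) = -3*(-2) = 6)
D(J) = 3 + 6*J (D(J) = 2*J + (3 + 4*J) = 3 + 6*J)
1/(H(166, 51) + D(S)) = 1/(82 + (3 + 6*6)) = 1/(82 + (3 + 36)) = 1/(82 + 39) = 1/121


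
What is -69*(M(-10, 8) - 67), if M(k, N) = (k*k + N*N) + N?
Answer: -7245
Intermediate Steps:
M(k, N) = N + N² + k² (M(k, N) = (k² + N²) + N = (N² + k²) + N = N + N² + k²)
-69*(M(-10, 8) - 67) = -69*((8 + 8² + (-10)²) - 67) = -69*((8 + 64 + 100) - 67) = -69*(172 - 67) = -69*105 = -7245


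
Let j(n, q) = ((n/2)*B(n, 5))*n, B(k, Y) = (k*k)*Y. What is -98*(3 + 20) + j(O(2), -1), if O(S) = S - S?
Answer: -2254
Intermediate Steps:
B(k, Y) = Y*k**2 (B(k, Y) = k**2*Y = Y*k**2)
O(S) = 0
j(n, q) = 5*n**4/2 (j(n, q) = ((n/2)*(5*n**2))*n = (5*n**3/2)*n = 5*n**4/2)
-98*(3 + 20) + j(O(2), -1) = -98*(3 + 20) + (5/2)*0**4 = -98*23 + (5/2)*0 = -98*23 + 0 = -2254 + 0 = -2254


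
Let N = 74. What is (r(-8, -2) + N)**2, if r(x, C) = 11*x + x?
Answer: 484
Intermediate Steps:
r(x, C) = 12*x
(r(-8, -2) + N)**2 = (12*(-8) + 74)**2 = (-96 + 74)**2 = (-22)**2 = 484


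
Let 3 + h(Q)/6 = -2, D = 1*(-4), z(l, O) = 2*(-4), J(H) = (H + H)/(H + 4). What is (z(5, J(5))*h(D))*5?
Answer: 1200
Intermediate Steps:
J(H) = 2*H/(4 + H) (J(H) = (2*H)/(4 + H) = 2*H/(4 + H))
z(l, O) = -8
D = -4
h(Q) = -30 (h(Q) = -18 + 6*(-2) = -18 - 12 = -30)
(z(5, J(5))*h(D))*5 = -8*(-30)*5 = 240*5 = 1200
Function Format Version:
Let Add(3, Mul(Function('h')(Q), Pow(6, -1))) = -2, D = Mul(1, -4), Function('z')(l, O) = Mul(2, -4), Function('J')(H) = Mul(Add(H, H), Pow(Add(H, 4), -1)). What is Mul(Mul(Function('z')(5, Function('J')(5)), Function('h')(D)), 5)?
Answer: 1200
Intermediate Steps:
Function('J')(H) = Mul(2, H, Pow(Add(4, H), -1)) (Function('J')(H) = Mul(Mul(2, H), Pow(Add(4, H), -1)) = Mul(2, H, Pow(Add(4, H), -1)))
Function('z')(l, O) = -8
D = -4
Function('h')(Q) = -30 (Function('h')(Q) = Add(-18, Mul(6, -2)) = Add(-18, -12) = -30)
Mul(Mul(Function('z')(5, Function('J')(5)), Function('h')(D)), 5) = Mul(Mul(-8, -30), 5) = Mul(240, 5) = 1200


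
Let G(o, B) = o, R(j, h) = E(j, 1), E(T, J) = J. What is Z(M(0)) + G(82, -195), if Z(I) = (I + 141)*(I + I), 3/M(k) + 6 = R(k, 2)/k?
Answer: 82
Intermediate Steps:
R(j, h) = 1
M(k) = 3/(-6 + 1/k)
Z(I) = 2*I*(141 + I) (Z(I) = (141 + I)*(2*I) = 2*I*(141 + I))
Z(M(0)) + G(82, -195) = 2*(-3*0/(-1 + 6*0))*(141 - 3*0/(-1 + 6*0)) + 82 = 2*(-3*0/(-1 + 0))*(141 - 3*0/(-1 + 0)) + 82 = 2*(-3*0/(-1))*(141 - 3*0/(-1)) + 82 = 2*(-3*0*(-1))*(141 - 3*0*(-1)) + 82 = 2*0*(141 + 0) + 82 = 2*0*141 + 82 = 0 + 82 = 82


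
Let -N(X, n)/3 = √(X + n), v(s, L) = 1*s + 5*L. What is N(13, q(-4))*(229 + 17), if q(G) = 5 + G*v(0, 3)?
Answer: -738*I*√42 ≈ -4782.8*I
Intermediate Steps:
v(s, L) = s + 5*L
q(G) = 5 + 15*G (q(G) = 5 + G*(0 + 5*3) = 5 + G*(0 + 15) = 5 + G*15 = 5 + 15*G)
N(X, n) = -3*√(X + n)
N(13, q(-4))*(229 + 17) = (-3*√(13 + (5 + 15*(-4))))*(229 + 17) = -3*√(13 + (5 - 60))*246 = -3*√(13 - 55)*246 = -3*I*√42*246 = -738*I*√42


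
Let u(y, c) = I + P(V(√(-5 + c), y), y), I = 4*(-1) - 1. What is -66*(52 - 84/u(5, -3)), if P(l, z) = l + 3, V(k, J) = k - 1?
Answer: -74976/17 - 11088*I*√2/17 ≈ -4410.4 - 922.4*I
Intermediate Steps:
V(k, J) = -1 + k
I = -5 (I = -4 - 1 = -5)
P(l, z) = 3 + l
u(y, c) = -3 + √(-5 + c) (u(y, c) = -5 + (3 + (-1 + √(-5 + c))) = -5 + (2 + √(-5 + c)) = -3 + √(-5 + c))
-66*(52 - 84/u(5, -3)) = -66*(52 - 84/(-3 + √(-5 - 3))) = -66*(52 - 84/(-3 + √(-8))) = -66*(52 - 84/(-3 + 2*I*√2)) = -3432 + 5544/(-3 + 2*I*√2)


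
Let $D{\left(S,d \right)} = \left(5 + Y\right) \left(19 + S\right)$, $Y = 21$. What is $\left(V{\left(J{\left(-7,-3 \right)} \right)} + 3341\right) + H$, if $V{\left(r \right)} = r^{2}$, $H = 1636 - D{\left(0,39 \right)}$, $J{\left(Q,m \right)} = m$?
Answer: $4492$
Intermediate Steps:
$D{\left(S,d \right)} = 494 + 26 S$ ($D{\left(S,d \right)} = \left(5 + 21\right) \left(19 + S\right) = 26 \left(19 + S\right) = 494 + 26 S$)
$H = 1142$ ($H = 1636 - \left(494 + 26 \cdot 0\right) = 1636 - \left(494 + 0\right) = 1636 - 494 = 1142$)
$\left(V{\left(J{\left(-7,-3 \right)} \right)} + 3341\right) + H = \left(\left(-3\right)^{2} + 3341\right) + 1142 = \left(9 + 3341\right) + 1142 = 3350 + 1142 = 4492$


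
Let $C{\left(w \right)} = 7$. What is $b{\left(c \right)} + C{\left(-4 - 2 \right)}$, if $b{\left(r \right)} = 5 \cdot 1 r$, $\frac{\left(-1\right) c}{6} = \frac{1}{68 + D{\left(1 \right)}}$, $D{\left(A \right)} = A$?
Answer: $\frac{151}{23} \approx 6.5652$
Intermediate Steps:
$c = - \frac{2}{23}$ ($c = - \frac{6}{68 + 1} = - \frac{6}{69} = \left(-6\right) \frac{1}{69} = - \frac{2}{23} \approx -0.086957$)
$b{\left(r \right)} = 5 r$
$b{\left(c \right)} + C{\left(-4 - 2 \right)} = 5 \left(- \frac{2}{23}\right) + 7 = - \frac{10}{23} + 7 = \frac{151}{23}$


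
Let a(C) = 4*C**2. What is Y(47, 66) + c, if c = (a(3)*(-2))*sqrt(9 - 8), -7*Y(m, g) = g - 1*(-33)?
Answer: -603/7 ≈ -86.143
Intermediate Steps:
Y(m, g) = -33/7 - g/7 (Y(m, g) = -(g - 1*(-33))/7 = -(g + 33)/7 = -(33 + g)/7 = -33/7 - g/7)
c = -72 (c = ((4*3**2)*(-2))*sqrt(9 - 8) = ((4*9)*(-2))*sqrt(1) = (36*(-2))*1 = -72*1 = -72)
Y(47, 66) + c = (-33/7 - 1/7*66) - 72 = (-33/7 - 66/7) - 72 = -99/7 - 72 = -603/7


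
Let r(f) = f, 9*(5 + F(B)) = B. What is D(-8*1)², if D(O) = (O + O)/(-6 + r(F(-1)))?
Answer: 1296/625 ≈ 2.0736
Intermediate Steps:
F(B) = -5 + B/9
D(O) = -9*O/50 (D(O) = (O + O)/(-6 + (-5 + (⅑)*(-1))) = (2*O)/(-6 + (-5 - ⅑)) = (2*O)/(-6 - 46/9) = (2*O)/(-100/9) = (2*O)*(-9/100) = -9*O/50)
D(-8*1)² = (-(-36)/25)² = (-9/50*(-8))² = (36/25)² = 1296/625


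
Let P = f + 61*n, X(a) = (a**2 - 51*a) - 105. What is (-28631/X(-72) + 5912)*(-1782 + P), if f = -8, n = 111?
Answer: 257553966661/8751 ≈ 2.9431e+7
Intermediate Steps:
X(a) = -105 + a**2 - 51*a
P = 6763 (P = -8 + 61*111 = -8 + 6771 = 6763)
(-28631/X(-72) + 5912)*(-1782 + P) = (-28631/(-105 + (-72)**2 - 51*(-72)) + 5912)*(-1782 + 6763) = (-28631/(-105 + 5184 + 3672) + 5912)*4981 = (-28631/8751 + 5912)*4981 = (51707281/8751)*4981 = 257553966661/8751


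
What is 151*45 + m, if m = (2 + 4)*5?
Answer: 6825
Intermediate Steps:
m = 30 (m = 6*5 = 30)
151*45 + m = 151*45 + 30 = 6795 + 30 = 6825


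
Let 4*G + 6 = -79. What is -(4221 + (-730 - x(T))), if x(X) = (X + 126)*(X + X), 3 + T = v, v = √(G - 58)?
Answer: -8775/2 + 120*I*√317 ≈ -4387.5 + 2136.5*I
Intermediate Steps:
G = -85/4 (G = -3/2 + (¼)*(-79) = -3/2 - 79/4 = -85/4 ≈ -21.250)
v = I*√317/2 (v = √(-85/4 - 58) = √(-317/4) = I*√317/2 ≈ 8.9023*I)
T = -3 + I*√317/2 ≈ -3.0 + 8.9023*I
x(X) = 2*X*(126 + X) (x(X) = (126 + X)*(2*X) = 2*X*(126 + X))
-(4221 + (-730 - x(T))) = -(4221 + (-730 - 2*(-3 + I*√317/2)*(126 + (-3 + I*√317/2)))) = -(4221 + (-730 - 2*(-3 + I*√317/2)*(123 + I*√317/2))) = -(3491 - 2*(-3 + I*√317/2)*(123 + I*√317/2)) = -3491 + 2*(-3 + I*√317/2)*(123 + I*√317/2)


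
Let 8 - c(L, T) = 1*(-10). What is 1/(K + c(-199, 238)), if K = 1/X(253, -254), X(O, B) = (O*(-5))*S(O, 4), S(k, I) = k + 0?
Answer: 320045/5760809 ≈ 0.055556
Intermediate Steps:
S(k, I) = k
c(L, T) = 18 (c(L, T) = 8 - (-10) = 8 - 1*(-10) = 8 + 10 = 18)
X(O, B) = -5*O**2 (X(O, B) = (O*(-5))*O = (-5*O)*O = -5*O**2)
K = -1/320045 (K = 1/(-5*253**2) = 1/(-5*64009) = 1/(-320045) = -1/320045 ≈ -3.1246e-6)
1/(K + c(-199, 238)) = 1/(-1/320045 + 18) = 1/(5760809/320045) = 320045/5760809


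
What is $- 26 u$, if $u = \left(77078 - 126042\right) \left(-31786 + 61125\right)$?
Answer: $37350424696$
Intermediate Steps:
$u = -1436554796$ ($u = \left(-48964\right) 29339 = -1436554796$)
$- 26 u = \left(-26\right) \left(-1436554796\right) = 37350424696$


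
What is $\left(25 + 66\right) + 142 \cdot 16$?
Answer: $2363$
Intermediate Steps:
$\left(25 + 66\right) + 142 \cdot 16 = 91 + 2272 = 2363$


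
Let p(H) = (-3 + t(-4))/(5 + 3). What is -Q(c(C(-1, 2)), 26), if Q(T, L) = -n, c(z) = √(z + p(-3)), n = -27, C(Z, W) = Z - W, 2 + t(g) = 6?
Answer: -27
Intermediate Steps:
t(g) = 4 (t(g) = -2 + 6 = 4)
p(H) = ⅛ (p(H) = (-3 + 4)/(5 + 3) = 1/8 = 1*(⅛) = ⅛)
c(z) = √(⅛ + z) (c(z) = √(z + ⅛) = √(⅛ + z))
Q(T, L) = 27 (Q(T, L) = -1*(-27) = 27)
-Q(c(C(-1, 2)), 26) = -1*27 = -27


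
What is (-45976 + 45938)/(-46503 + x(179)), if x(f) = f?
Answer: 19/23162 ≈ 0.00082031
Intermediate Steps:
(-45976 + 45938)/(-46503 + x(179)) = (-45976 + 45938)/(-46503 + 179) = -38/(-46324) = -38*(-1/46324) = 19/23162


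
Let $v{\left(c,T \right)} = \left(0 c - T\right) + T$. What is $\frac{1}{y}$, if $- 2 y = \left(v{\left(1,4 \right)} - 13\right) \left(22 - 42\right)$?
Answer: $- \frac{1}{130} \approx -0.0076923$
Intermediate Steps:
$v{\left(c,T \right)} = 0$ ($v{\left(c,T \right)} = \left(0 - T\right) + T = - T + T = 0$)
$y = -130$ ($y = - \frac{\left(0 - 13\right) \left(22 - 42\right)}{2} = - \frac{\left(0 - 13\right) \left(-20\right)}{2} = - \frac{\left(-13\right) \left(-20\right)}{2} = \left(- \frac{1}{2}\right) 260 = -130$)
$\frac{1}{y} = \frac{1}{-130} = - \frac{1}{130}$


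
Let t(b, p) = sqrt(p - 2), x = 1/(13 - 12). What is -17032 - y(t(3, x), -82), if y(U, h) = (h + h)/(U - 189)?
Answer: -304224050/17861 - 82*I/17861 ≈ -17033.0 - 0.004591*I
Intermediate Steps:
x = 1 (x = 1/1 = 1)
t(b, p) = sqrt(-2 + p)
y(U, h) = 2*h/(-189 + U) (y(U, h) = (2*h)/(-189 + U) = 2*h/(-189 + U))
-17032 - y(t(3, x), -82) = -17032 - 2*(-82)/(-189 + sqrt(-2 + 1)) = -17032 - 2*(-82)/(-189 + sqrt(-1)) = -17032 - 2*(-82)/(-189 + I) = -17032 - 2*(-82)*(-189 - I)/35722 = -17032 - (15498/17861 + 82*I/17861) = -17032 + (-15498/17861 - 82*I/17861) = -304224050/17861 - 82*I/17861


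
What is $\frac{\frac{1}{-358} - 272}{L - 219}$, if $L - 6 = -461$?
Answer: $\frac{97377}{241292} \approx 0.40356$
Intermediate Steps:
$L = -455$ ($L = 6 - 461 = -455$)
$\frac{\frac{1}{-358} - 272}{L - 219} = \frac{\frac{1}{-358} - 272}{-455 - 219} = \frac{- \frac{1}{358} - 272}{-674} = \left(- \frac{97377}{358}\right) \left(- \frac{1}{674}\right) = \frac{97377}{241292}$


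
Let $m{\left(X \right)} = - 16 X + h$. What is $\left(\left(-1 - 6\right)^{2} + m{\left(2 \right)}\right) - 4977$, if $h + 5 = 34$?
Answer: $-4931$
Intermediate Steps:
$h = 29$ ($h = -5 + 34 = 29$)
$m{\left(X \right)} = 29 - 16 X$ ($m{\left(X \right)} = - 16 X + 29 = 29 - 16 X$)
$\left(\left(-1 - 6\right)^{2} + m{\left(2 \right)}\right) - 4977 = \left(\left(-1 - 6\right)^{2} + \left(29 - 32\right)\right) - 4977 = \left(\left(-7\right)^{2} + \left(29 - 32\right)\right) - 4977 = \left(49 - 3\right) - 4977 = 46 - 4977 = -4931$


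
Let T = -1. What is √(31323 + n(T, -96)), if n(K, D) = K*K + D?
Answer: 2*√7807 ≈ 176.71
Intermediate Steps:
n(K, D) = D + K² (n(K, D) = K² + D = D + K²)
√(31323 + n(T, -96)) = √(31323 + (-96 + (-1)²)) = √(31323 + (-96 + 1)) = √(31323 - 95) = √31228 = 2*√7807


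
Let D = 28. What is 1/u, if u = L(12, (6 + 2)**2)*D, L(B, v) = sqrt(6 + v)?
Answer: sqrt(70)/1960 ≈ 0.0042687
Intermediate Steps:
u = 28*sqrt(70) (u = sqrt(6 + (6 + 2)**2)*28 = sqrt(6 + 8**2)*28 = sqrt(6 + 64)*28 = sqrt(70)*28 = 28*sqrt(70) ≈ 234.26)
1/u = 1/(28*sqrt(70)) = sqrt(70)/1960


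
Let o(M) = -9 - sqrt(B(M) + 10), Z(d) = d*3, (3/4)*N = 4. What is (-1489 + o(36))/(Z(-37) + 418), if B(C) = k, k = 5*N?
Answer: -1498/307 - sqrt(330)/921 ≈ -4.8992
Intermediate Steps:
N = 16/3 (N = (4/3)*4 = 16/3 ≈ 5.3333)
Z(d) = 3*d
k = 80/3 (k = 5*(16/3) = 80/3 ≈ 26.667)
B(C) = 80/3
o(M) = -9 - sqrt(330)/3 (o(M) = -9 - sqrt(80/3 + 10) = -9 - sqrt(110/3) = -9 - sqrt(330)/3)
(-1489 + o(36))/(Z(-37) + 418) = (-1489 + (-9 - sqrt(330)/3))/(3*(-37) + 418) = (-1498 - sqrt(330)/3)/(-111 + 418) = (-1498 - sqrt(330)/3)/307 = (-1498 - sqrt(330)/3)*(1/307) = -1498/307 - sqrt(330)/921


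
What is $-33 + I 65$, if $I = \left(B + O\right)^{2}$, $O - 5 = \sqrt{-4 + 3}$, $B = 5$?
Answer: $6402 + 1300 i \approx 6402.0 + 1300.0 i$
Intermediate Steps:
$O = 5 + i$ ($O = 5 + \sqrt{-4 + 3} = 5 + \sqrt{-1} = 5 + i \approx 5.0 + 1.0 i$)
$I = \left(10 + i\right)^{2}$ ($I = \left(5 + \left(5 + i\right)\right)^{2} = \left(10 + i\right)^{2} \approx 99.0 + 20.0 i$)
$-33 + I 65 = -33 + \left(10 + i\right)^{2} \cdot 65 = -33 + 65 \left(10 + i\right)^{2}$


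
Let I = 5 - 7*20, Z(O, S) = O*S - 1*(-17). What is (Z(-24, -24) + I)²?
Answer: 209764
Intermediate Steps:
Z(O, S) = 17 + O*S (Z(O, S) = O*S + 17 = 17 + O*S)
I = -135 (I = 5 - 140 = -135)
(Z(-24, -24) + I)² = ((17 - 24*(-24)) - 135)² = ((17 + 576) - 135)² = (593 - 135)² = 458² = 209764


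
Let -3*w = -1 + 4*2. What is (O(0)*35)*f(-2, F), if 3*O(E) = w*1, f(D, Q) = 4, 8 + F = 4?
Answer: -980/9 ≈ -108.89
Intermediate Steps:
F = -4 (F = -8 + 4 = -4)
w = -7/3 (w = -(-1 + 4*2)/3 = -(-1 + 8)/3 = -1/3*7 = -7/3 ≈ -2.3333)
O(E) = -7/9 (O(E) = (-7/3*1)/3 = (1/3)*(-7/3) = -7/9)
(O(0)*35)*f(-2, F) = -7/9*35*4 = -245/9*4 = -980/9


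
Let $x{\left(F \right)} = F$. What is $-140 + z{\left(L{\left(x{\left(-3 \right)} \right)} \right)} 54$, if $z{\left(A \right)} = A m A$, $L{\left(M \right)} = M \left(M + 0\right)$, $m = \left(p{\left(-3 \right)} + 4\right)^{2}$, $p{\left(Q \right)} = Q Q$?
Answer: $739066$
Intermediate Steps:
$p{\left(Q \right)} = Q^{2}$
$m = 169$ ($m = \left(\left(-3\right)^{2} + 4\right)^{2} = \left(9 + 4\right)^{2} = 13^{2} = 169$)
$L{\left(M \right)} = M^{2}$ ($L{\left(M \right)} = M M = M^{2}$)
$z{\left(A \right)} = 169 A^{2}$ ($z{\left(A \right)} = A 169 A = 169 A A = 169 A^{2}$)
$-140 + z{\left(L{\left(x{\left(-3 \right)} \right)} \right)} 54 = -140 + 169 \left(\left(-3\right)^{2}\right)^{2} \cdot 54 = -140 + 169 \cdot 9^{2} \cdot 54 = -140 + 169 \cdot 81 \cdot 54 = -140 + 13689 \cdot 54 = -140 + 739206 = 739066$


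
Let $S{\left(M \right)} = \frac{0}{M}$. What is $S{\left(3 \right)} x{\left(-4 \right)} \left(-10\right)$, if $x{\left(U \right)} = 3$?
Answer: $0$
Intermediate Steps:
$S{\left(M \right)} = 0$
$S{\left(3 \right)} x{\left(-4 \right)} \left(-10\right) = 0 \cdot 3 \left(-10\right) = 0 \left(-10\right) = 0$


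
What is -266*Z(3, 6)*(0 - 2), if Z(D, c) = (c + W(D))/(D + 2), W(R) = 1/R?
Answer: 10108/15 ≈ 673.87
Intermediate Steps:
Z(D, c) = (c + 1/D)/(2 + D) (Z(D, c) = (c + 1/D)/(D + 2) = (c + 1/D)/(2 + D))
-266*Z(3, 6)*(0 - 2) = -266*((1 + 3*6)/(3*(2 + 3)))*(0 - 2) = -266*((1/3)*(1 + 18)/5)*(-2) = -266*((1/3)*(1/5)*19)*(-2) = -266*(19/15)*(-2) = -(-10108)/15 = -266*(-38/15) = 10108/15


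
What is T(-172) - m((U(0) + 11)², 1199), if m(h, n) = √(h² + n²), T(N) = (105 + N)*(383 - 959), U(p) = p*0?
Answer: 38592 - 11*√12002 ≈ 37387.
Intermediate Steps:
U(p) = 0
T(N) = -60480 - 576*N (T(N) = (105 + N)*(-576) = -60480 - 576*N)
T(-172) - m((U(0) + 11)², 1199) = (-60480 - 576*(-172)) - √(((0 + 11)²)² + 1199²) = (-60480 + 99072) - √((11²)² + 1437601) = 38592 - √(121² + 1437601) = 38592 - √(14641 + 1437601) = 38592 - √1452242 = 38592 - 11*√12002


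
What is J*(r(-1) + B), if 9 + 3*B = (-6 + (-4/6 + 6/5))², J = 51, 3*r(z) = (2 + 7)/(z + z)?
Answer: 125341/450 ≈ 278.54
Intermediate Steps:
r(z) = 3/(2*z) (r(z) = ((2 + 7)/(z + z))/3 = (9/((2*z)))/3 = (9*(1/(2*z)))/3 = (9/(2*z))/3 = 3/(2*z))
B = 4699/675 (B = -3 + (-6 + (-4/6 + 6/5))²/3 = -3 + (-6 + (-4*⅙ + 6*(⅕)))²/3 = -3 + (-6 + (-⅔ + 6/5))²/3 = -3 + (-6 + 8/15)²/3 = -3 + (-82/15)²/3 = -3 + (⅓)*(6724/225) = -3 + 6724/675 = 4699/675 ≈ 6.9615)
J*(r(-1) + B) = 51*((3/2)/(-1) + 4699/675) = 51*((3/2)*(-1) + 4699/675) = 51*(-3/2 + 4699/675) = 51*(7373/1350) = 125341/450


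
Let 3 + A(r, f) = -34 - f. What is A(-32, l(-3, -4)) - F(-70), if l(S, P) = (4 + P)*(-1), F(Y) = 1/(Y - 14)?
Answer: -3107/84 ≈ -36.988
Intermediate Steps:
F(Y) = 1/(-14 + Y)
l(S, P) = -4 - P
A(r, f) = -37 - f (A(r, f) = -3 + (-34 - f) = -37 - f)
A(-32, l(-3, -4)) - F(-70) = (-37 - (-4 - 1*(-4))) - 1/(-14 - 70) = (-37 - (-4 + 4)) - 1/(-84) = (-37 - 1*0) - 1*(-1/84) = (-37 + 0) + 1/84 = -37 + 1/84 = -3107/84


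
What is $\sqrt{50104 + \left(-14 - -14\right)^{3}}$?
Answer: $2 \sqrt{12526} \approx 223.84$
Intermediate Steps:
$\sqrt{50104 + \left(-14 - -14\right)^{3}} = \sqrt{50104 + \left(-14 + 14\right)^{3}} = \sqrt{50104 + 0^{3}} = \sqrt{50104 + 0} = \sqrt{50104} = 2 \sqrt{12526}$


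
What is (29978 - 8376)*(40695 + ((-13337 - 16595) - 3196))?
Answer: 163462334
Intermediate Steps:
(29978 - 8376)*(40695 + ((-13337 - 16595) - 3196)) = 21602*(40695 + (-29932 - 3196)) = 21602*(40695 - 33128) = 21602*7567 = 163462334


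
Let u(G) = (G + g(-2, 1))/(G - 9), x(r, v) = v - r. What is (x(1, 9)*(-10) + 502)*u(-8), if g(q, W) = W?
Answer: 2954/17 ≈ 173.76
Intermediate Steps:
u(G) = (1 + G)/(-9 + G) (u(G) = (G + 1)/(G - 9) = (1 + G)/(-9 + G))
(x(1, 9)*(-10) + 502)*u(-8) = ((9 - 1*1)*(-10) + 502)*((1 - 8)/(-9 - 8)) = ((9 - 1)*(-10) + 502)*(-7/(-17)) = (8*(-10) + 502)*(-1/17*(-7)) = (-80 + 502)*(7/17) = 422*(7/17) = 2954/17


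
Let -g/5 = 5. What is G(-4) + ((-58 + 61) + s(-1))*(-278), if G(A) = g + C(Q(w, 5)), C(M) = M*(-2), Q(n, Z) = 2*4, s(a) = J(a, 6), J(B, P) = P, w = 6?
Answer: -2543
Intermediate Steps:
g = -25 (g = -5*5 = -25)
s(a) = 6
Q(n, Z) = 8
C(M) = -2*M
G(A) = -41 (G(A) = -25 - 2*8 = -25 - 16 = -41)
G(-4) + ((-58 + 61) + s(-1))*(-278) = -41 + ((-58 + 61) + 6)*(-278) = -41 + (3 + 6)*(-278) = -41 + 9*(-278) = -41 - 2502 = -2543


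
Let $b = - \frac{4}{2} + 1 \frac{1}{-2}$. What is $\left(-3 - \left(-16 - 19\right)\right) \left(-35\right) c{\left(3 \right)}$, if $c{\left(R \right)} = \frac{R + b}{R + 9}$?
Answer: $- \frac{140}{3} \approx -46.667$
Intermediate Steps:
$b = - \frac{5}{2}$ ($b = \left(-4\right) \frac{1}{2} + 1 \left(- \frac{1}{2}\right) = -2 - \frac{1}{2} = - \frac{5}{2} \approx -2.5$)
$c{\left(R \right)} = \frac{- \frac{5}{2} + R}{9 + R}$ ($c{\left(R \right)} = \frac{R - \frac{5}{2}}{R + 9} = \frac{- \frac{5}{2} + R}{9 + R}$)
$\left(-3 - \left(-16 - 19\right)\right) \left(-35\right) c{\left(3 \right)} = \left(-3 - \left(-16 - 19\right)\right) \left(-35\right) \frac{- \frac{5}{2} + 3}{9 + 3} = \left(-3 - \left(-16 - 19\right)\right) \left(-35\right) \frac{1}{12} \cdot \frac{1}{2} = \left(-3 - -35\right) \left(-35\right) \frac{1}{12} \cdot \frac{1}{2} = \left(-3 + 35\right) \left(-35\right) \frac{1}{24} = 32 \left(-35\right) \frac{1}{24} = \left(-1120\right) \frac{1}{24} = - \frac{140}{3}$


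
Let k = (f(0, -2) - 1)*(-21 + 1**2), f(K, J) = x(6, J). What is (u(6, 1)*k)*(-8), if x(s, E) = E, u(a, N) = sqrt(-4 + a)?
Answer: -480*sqrt(2) ≈ -678.82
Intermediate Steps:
f(K, J) = J
k = 60 (k = (-2 - 1)*(-21 + 1**2) = -3*(-21 + 1) = -3*(-20) = 60)
(u(6, 1)*k)*(-8) = (sqrt(-4 + 6)*60)*(-8) = (sqrt(2)*60)*(-8) = (60*sqrt(2))*(-8) = -480*sqrt(2)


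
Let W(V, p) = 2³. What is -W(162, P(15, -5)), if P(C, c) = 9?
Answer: -8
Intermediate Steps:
W(V, p) = 8
-W(162, P(15, -5)) = -1*8 = -8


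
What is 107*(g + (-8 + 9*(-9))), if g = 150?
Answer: 6527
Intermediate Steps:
107*(g + (-8 + 9*(-9))) = 107*(150 + (-8 + 9*(-9))) = 107*(150 + (-8 - 81)) = 107*(150 - 89) = 107*61 = 6527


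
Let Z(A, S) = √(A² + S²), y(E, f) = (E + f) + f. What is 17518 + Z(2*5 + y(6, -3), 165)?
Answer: 17518 + 5*√1093 ≈ 17683.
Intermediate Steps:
y(E, f) = E + 2*f
17518 + Z(2*5 + y(6, -3), 165) = 17518 + √((2*5 + (6 + 2*(-3)))² + 165²) = 17518 + √((10 + (6 - 6))² + 27225) = 17518 + √((10 + 0)² + 27225) = 17518 + √(10² + 27225) = 17518 + √(100 + 27225) = 17518 + √27325 = 17518 + 5*√1093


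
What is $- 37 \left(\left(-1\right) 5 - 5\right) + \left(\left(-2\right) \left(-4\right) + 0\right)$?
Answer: $378$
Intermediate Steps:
$- 37 \left(\left(-1\right) 5 - 5\right) + \left(\left(-2\right) \left(-4\right) + 0\right) = - 37 \left(-5 - 5\right) + \left(8 + 0\right) = \left(-37\right) \left(-10\right) + 8 = 370 + 8 = 378$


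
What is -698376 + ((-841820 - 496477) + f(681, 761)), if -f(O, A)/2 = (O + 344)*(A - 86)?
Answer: -3420423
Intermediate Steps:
f(O, A) = -2*(-86 + A)*(344 + O) (f(O, A) = -2*(O + 344)*(A - 86) = -2*(344 + O)*(-86 + A) = -2*(-86 + A)*(344 + O))
-698376 + ((-841820 - 496477) + f(681, 761)) = -698376 + ((-841820 - 496477) + (59168 - 688*761 + 172*681 - 2*761*681)) = -698376 + (-1338297 + (59168 - 523568 + 117132 - 1036482)) = -698376 + (-1338297 - 1383750) = -698376 - 2722047 = -3420423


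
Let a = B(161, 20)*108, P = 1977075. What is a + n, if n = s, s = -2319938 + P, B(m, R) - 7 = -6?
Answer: -342755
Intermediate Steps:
B(m, R) = 1 (B(m, R) = 7 - 6 = 1)
s = -342863 (s = -2319938 + 1977075 = -342863)
n = -342863
a = 108 (a = 1*108 = 108)
a + n = 108 - 342863 = -342755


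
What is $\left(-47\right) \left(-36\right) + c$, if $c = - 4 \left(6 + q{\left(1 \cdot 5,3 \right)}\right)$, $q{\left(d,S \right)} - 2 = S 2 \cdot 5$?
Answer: $1540$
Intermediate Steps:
$q{\left(d,S \right)} = 2 + 10 S$ ($q{\left(d,S \right)} = 2 + S 2 \cdot 5 = 2 + 2 S 5 = 2 + 10 S$)
$c = -152$ ($c = - 4 \left(6 + \left(2 + 10 \cdot 3\right)\right) = - 4 \left(6 + \left(2 + 30\right)\right) = - 4 \left(6 + 32\right) = \left(-4\right) 38 = -152$)
$\left(-47\right) \left(-36\right) + c = \left(-47\right) \left(-36\right) - 152 = 1692 - 152 = 1540$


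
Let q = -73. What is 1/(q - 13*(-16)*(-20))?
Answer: -1/4233 ≈ -0.00023624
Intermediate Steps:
1/(q - 13*(-16)*(-20)) = 1/(-73 - 13*(-16)*(-20)) = 1/(-73 + 208*(-20)) = 1/(-73 - 4160) = 1/(-4233) = -1/4233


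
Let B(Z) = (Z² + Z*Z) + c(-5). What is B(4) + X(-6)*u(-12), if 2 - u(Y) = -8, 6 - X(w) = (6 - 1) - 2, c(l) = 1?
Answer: 63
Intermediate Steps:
X(w) = 3 (X(w) = 6 - ((6 - 1) - 2) = 6 - (5 - 2) = 6 - 1*3 = 6 - 3 = 3)
u(Y) = 10 (u(Y) = 2 - 1*(-8) = 2 + 8 = 10)
B(Z) = 1 + 2*Z² (B(Z) = (Z² + Z*Z) + 1 = (Z² + Z²) + 1 = 2*Z² + 1 = 1 + 2*Z²)
B(4) + X(-6)*u(-12) = (1 + 2*4²) + 3*10 = (1 + 2*16) + 30 = (1 + 32) + 30 = 33 + 30 = 63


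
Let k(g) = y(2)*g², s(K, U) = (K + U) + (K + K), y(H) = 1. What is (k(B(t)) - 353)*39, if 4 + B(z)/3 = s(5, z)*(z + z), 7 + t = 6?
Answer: 345657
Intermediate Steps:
t = -1 (t = -7 + 6 = -1)
s(K, U) = U + 3*K (s(K, U) = (K + U) + 2*K = U + 3*K)
B(z) = -12 + 6*z*(15 + z) (B(z) = -12 + 3*((z + 3*5)*(z + z)) = -12 + 3*((z + 15)*(2*z)) = -12 + 3*((15 + z)*(2*z)) = -12 + 3*(2*z*(15 + z)) = -12 + 6*z*(15 + z))
k(g) = g² (k(g) = 1*g² = g²)
(k(B(t)) - 353)*39 = ((-12 + 6*(-1)*(15 - 1))² - 353)*39 = ((-12 + 6*(-1)*14)² - 353)*39 = ((-12 - 84)² - 353)*39 = ((-96)² - 353)*39 = (9216 - 353)*39 = 8863*39 = 345657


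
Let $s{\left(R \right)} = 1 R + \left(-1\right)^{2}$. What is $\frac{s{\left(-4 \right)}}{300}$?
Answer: $- \frac{1}{100} \approx -0.01$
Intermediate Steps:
$s{\left(R \right)} = 1 + R$ ($s{\left(R \right)} = R + 1 = 1 + R$)
$\frac{s{\left(-4 \right)}}{300} = \frac{1 - 4}{300} = \left(-3\right) \frac{1}{300} = - \frac{1}{100}$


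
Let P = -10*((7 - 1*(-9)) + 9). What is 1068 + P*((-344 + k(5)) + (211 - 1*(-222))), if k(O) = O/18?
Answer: -191263/9 ≈ -21251.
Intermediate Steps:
k(O) = O/18 (k(O) = O*(1/18) = O/18)
P = -250 (P = -10*((7 + 9) + 9) = -10*(16 + 9) = -10*25 = -250)
1068 + P*((-344 + k(5)) + (211 - 1*(-222))) = 1068 - 250*((-344 + (1/18)*5) + (211 - 1*(-222))) = 1068 - 250*((-344 + 5/18) + (211 + 222)) = 1068 - 250*(-6187/18 + 433) = 1068 - 250*1607/18 = 1068 - 200875/9 = -191263/9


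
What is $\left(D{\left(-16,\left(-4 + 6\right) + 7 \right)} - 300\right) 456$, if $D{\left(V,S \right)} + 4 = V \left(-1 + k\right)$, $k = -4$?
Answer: $-102144$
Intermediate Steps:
$D{\left(V,S \right)} = -4 - 5 V$ ($D{\left(V,S \right)} = -4 + V \left(-1 - 4\right) = -4 + V \left(-5\right) = -4 - 5 V$)
$\left(D{\left(-16,\left(-4 + 6\right) + 7 \right)} - 300\right) 456 = \left(\left(-4 - -80\right) - 300\right) 456 = \left(\left(-4 + 80\right) - 300\right) 456 = \left(76 - 300\right) 456 = \left(-224\right) 456 = -102144$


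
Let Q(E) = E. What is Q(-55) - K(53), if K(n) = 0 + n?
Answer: -108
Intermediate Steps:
K(n) = n
Q(-55) - K(53) = -55 - 1*53 = -55 - 53 = -108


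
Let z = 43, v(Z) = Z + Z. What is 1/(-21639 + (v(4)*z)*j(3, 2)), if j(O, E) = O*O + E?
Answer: -1/17855 ≈ -5.6007e-5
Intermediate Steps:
v(Z) = 2*Z
j(O, E) = E + O² (j(O, E) = O² + E = E + O²)
1/(-21639 + (v(4)*z)*j(3, 2)) = 1/(-21639 + ((2*4)*43)*(2 + 3²)) = 1/(-21639 + (8*43)*(2 + 9)) = 1/(-21639 + 344*11) = 1/(-21639 + 3784) = 1/(-17855) = -1/17855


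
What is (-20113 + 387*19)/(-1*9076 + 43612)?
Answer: -1595/4317 ≈ -0.36947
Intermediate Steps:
(-20113 + 387*19)/(-1*9076 + 43612) = (-20113 + 7353)/(-9076 + 43612) = -12760/34536 = -12760*1/34536 = -1595/4317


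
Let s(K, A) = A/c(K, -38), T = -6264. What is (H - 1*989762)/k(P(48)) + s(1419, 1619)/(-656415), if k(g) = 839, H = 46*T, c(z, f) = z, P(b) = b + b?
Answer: -1190309231817151/781488970515 ≈ -1523.1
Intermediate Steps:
P(b) = 2*b
H = -288144 (H = 46*(-6264) = -288144)
s(K, A) = A/K
(H - 1*989762)/k(P(48)) + s(1419, 1619)/(-656415) = (-288144 - 1*989762)/839 + (1619/1419)/(-656415) = (-288144 - 989762)*(1/839) + (1619*(1/1419))*(-1/656415) = -1277906*1/839 + (1619/1419)*(-1/656415) = -1277906/839 - 1619/931452885 = -1190309231817151/781488970515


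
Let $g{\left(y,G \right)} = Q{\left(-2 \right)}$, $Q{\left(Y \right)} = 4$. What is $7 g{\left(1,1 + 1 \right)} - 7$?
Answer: $21$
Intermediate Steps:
$g{\left(y,G \right)} = 4$
$7 g{\left(1,1 + 1 \right)} - 7 = 7 \cdot 4 - 7 = 28 - 7 = 21$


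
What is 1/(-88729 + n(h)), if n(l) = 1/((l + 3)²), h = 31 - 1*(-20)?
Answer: -2916/258733763 ≈ -1.1270e-5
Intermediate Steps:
h = 51 (h = 31 + 20 = 51)
n(l) = (3 + l)⁻² (n(l) = 1/((3 + l)²) = (3 + l)⁻²)
1/(-88729 + n(h)) = 1/(-88729 + (3 + 51)⁻²) = 1/(-88729 + 54⁻²) = 1/(-88729 + 1/2916) = 1/(-258733763/2916) = -2916/258733763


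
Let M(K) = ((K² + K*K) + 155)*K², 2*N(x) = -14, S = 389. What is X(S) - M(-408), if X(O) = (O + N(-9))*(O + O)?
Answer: -55446031316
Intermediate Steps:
N(x) = -7 (N(x) = (½)*(-14) = -7)
M(K) = K²*(155 + 2*K²) (M(K) = ((K² + K²) + 155)*K² = (2*K² + 155)*K² = (155 + 2*K²)*K² = K²*(155 + 2*K²))
X(O) = 2*O*(-7 + O) (X(O) = (O - 7)*(O + O) = (-7 + O)*(2*O) = 2*O*(-7 + O))
X(S) - M(-408) = 2*389*(-7 + 389) - (-408)²*(155 + 2*(-408)²) = 2*389*382 - 166464*(155 + 2*166464) = 297196 - 166464*(155 + 332928) = 297196 - 166464*333083 = 297196 - 1*55446328512 = 297196 - 55446328512 = -55446031316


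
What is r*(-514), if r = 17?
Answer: -8738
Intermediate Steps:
r*(-514) = 17*(-514) = -8738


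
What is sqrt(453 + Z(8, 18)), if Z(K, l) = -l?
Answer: sqrt(435) ≈ 20.857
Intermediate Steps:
sqrt(453 + Z(8, 18)) = sqrt(453 - 1*18) = sqrt(453 - 18) = sqrt(435)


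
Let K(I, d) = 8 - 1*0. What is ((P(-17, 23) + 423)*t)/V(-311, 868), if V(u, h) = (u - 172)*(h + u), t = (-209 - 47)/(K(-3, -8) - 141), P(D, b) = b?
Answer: -114176/35781123 ≈ -0.0031910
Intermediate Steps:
K(I, d) = 8 (K(I, d) = 8 + 0 = 8)
t = 256/133 (t = (-209 - 47)/(8 - 141) = -256/(-133) = -256*(-1/133) = 256/133 ≈ 1.9248)
V(u, h) = (-172 + u)*(h + u)
((P(-17, 23) + 423)*t)/V(-311, 868) = ((23 + 423)*(256/133))/((-311)² - 172*868 - 172*(-311) + 868*(-311)) = (446*(256/133))/(96721 - 149296 + 53492 - 269948) = (114176/133)/(-269031) = (114176/133)*(-1/269031) = -114176/35781123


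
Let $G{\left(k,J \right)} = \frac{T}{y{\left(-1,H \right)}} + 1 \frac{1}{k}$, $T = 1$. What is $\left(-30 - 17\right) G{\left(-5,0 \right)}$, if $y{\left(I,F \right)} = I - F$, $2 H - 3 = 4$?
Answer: $\frac{893}{45} \approx 19.844$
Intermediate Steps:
$H = \frac{7}{2}$ ($H = \frac{3}{2} + \frac{1}{2} \cdot 4 = \frac{3}{2} + 2 = \frac{7}{2} \approx 3.5$)
$G{\left(k,J \right)} = - \frac{2}{9} + \frac{1}{k}$ ($G{\left(k,J \right)} = 1 \frac{1}{-1 - \frac{7}{2}} + 1 \frac{1}{k} = 1 \frac{1}{-1 - \frac{7}{2}} + \frac{1}{k} = 1 \frac{1}{- \frac{9}{2}} + \frac{1}{k} = 1 \left(- \frac{2}{9}\right) + \frac{1}{k} = - \frac{2}{9} + \frac{1}{k}$)
$\left(-30 - 17\right) G{\left(-5,0 \right)} = \left(-30 - 17\right) \left(- \frac{2}{9} + \frac{1}{-5}\right) = - 47 \left(- \frac{2}{9} - \frac{1}{5}\right) = \left(-47\right) \left(- \frac{19}{45}\right) = \frac{893}{45}$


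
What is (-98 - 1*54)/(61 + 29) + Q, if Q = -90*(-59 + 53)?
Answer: 24224/45 ≈ 538.31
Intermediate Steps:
Q = 540 (Q = -90*(-6) = 540)
(-98 - 1*54)/(61 + 29) + Q = (-98 - 1*54)/(61 + 29) + 540 = (-98 - 54)/90 + 540 = (1/90)*(-152) + 540 = -76/45 + 540 = 24224/45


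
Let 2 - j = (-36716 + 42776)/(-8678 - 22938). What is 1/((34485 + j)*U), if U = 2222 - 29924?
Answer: -208/198715750227 ≈ -1.0467e-9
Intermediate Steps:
j = 17323/7904 (j = 2 - (-36716 + 42776)/(-8678 - 22938) = 2 - 6060/(-31616) = 2 - 6060*(-1)/31616 = 2 - 1*(-1515/7904) = 2 + 1515/7904 = 17323/7904 ≈ 2.1917)
U = -27702
1/((34485 + j)*U) = 1/((34485 + 17323/7904)*(-27702)) = -1/27702/(272586763/7904) = (7904/272586763)*(-1/27702) = -208/198715750227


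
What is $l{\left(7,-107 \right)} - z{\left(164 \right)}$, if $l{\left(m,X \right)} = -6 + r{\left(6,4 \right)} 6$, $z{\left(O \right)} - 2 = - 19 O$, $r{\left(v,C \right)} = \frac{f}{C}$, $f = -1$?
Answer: $\frac{6213}{2} \approx 3106.5$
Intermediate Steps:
$r{\left(v,C \right)} = - \frac{1}{C}$
$z{\left(O \right)} = 2 - 19 O$
$l{\left(m,X \right)} = - \frac{15}{2}$ ($l{\left(m,X \right)} = -6 + - \frac{1}{4} \cdot 6 = -6 + \left(-1\right) \frac{1}{4} \cdot 6 = -6 - \frac{3}{2} = - \frac{15}{2}$)
$l{\left(7,-107 \right)} - z{\left(164 \right)} = - \frac{15}{2} - \left(2 - 3116\right) = - \frac{15}{2} - -3114 = - \frac{15}{2} + 3114 = \frac{6213}{2}$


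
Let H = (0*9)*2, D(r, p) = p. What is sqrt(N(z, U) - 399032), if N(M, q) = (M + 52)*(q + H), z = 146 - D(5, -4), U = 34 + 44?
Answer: 2*I*sqrt(95819) ≈ 619.09*I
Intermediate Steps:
U = 78
H = 0 (H = 0*2 = 0)
z = 150 (z = 146 - 1*(-4) = 146 + 4 = 150)
N(M, q) = q*(52 + M) (N(M, q) = (M + 52)*(q + 0) = (52 + M)*q = q*(52 + M))
sqrt(N(z, U) - 399032) = sqrt(78*(52 + 150) - 399032) = sqrt(78*202 - 399032) = sqrt(15756 - 399032) = sqrt(-383276) = 2*I*sqrt(95819)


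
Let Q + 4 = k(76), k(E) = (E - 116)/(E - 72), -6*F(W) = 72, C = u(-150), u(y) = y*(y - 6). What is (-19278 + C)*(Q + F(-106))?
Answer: -107172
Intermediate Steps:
u(y) = y*(-6 + y)
C = 23400 (C = -150*(-6 - 150) = -150*(-156) = 23400)
F(W) = -12 (F(W) = -1/6*72 = -12)
k(E) = (-116 + E)/(-72 + E)
Q = -14 (Q = -4 + (-116 + 76)/(-72 + 76) = -4 - 40/4 = -4 + (1/4)*(-40) = -4 - 10 = -14)
(-19278 + C)*(Q + F(-106)) = (-19278 + 23400)*(-14 - 12) = 4122*(-26) = -107172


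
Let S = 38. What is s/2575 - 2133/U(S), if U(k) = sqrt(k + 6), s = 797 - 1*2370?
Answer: -1573/2575 - 2133*sqrt(11)/22 ≈ -322.17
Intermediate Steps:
s = -1573 (s = 797 - 2370 = -1573)
U(k) = sqrt(6 + k)
s/2575 - 2133/U(S) = -1573/2575 - 2133/sqrt(6 + 38) = -1573*1/2575 - 2133*sqrt(11)/22 = -1573/2575 - 2133*sqrt(11)/22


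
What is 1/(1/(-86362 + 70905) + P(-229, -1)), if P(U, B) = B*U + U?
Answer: -15457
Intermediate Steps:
P(U, B) = U + B*U
1/(1/(-86362 + 70905) + P(-229, -1)) = 1/(1/(-86362 + 70905) - 229*(1 - 1)) = 1/(1/(-15457) - 229*0) = 1/(-1/15457 + 0) = 1/(-1/15457) = -15457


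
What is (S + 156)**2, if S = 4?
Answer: 25600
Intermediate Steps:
(S + 156)**2 = (4 + 156)**2 = 160**2 = 25600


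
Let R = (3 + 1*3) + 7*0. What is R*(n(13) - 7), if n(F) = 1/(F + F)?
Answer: -543/13 ≈ -41.769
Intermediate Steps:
n(F) = 1/(2*F)
R = 6 (R = (3 + 3) + 0 = 6 + 0 = 6)
R*(n(13) - 7) = 6*((½)/13 - 7) = 6*((½)*(1/13) - 7) = 6*(1/26 - 7) = 6*(-181/26) = -543/13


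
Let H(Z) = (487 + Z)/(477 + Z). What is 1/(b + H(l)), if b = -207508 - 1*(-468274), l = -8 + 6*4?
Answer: 493/128558141 ≈ 3.8348e-6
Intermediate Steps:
l = 16 (l = -8 + 24 = 16)
H(Z) = (487 + Z)/(477 + Z)
b = 260766 (b = -207508 + 468274 = 260766)
1/(b + H(l)) = 1/(260766 + (487 + 16)/(477 + 16)) = 1/(260766 + 503/493) = 1/(128558141/493) = 493/128558141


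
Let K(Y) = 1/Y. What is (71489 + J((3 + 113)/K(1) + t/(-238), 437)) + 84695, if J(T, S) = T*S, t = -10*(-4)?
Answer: 24609504/119 ≈ 2.0680e+5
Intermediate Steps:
t = 40
J(T, S) = S*T
(71489 + J((3 + 113)/K(1) + t/(-238), 437)) + 84695 = (71489 + 437*((3 + 113)/(1/1) + 40/(-238))) + 84695 = (71489 + 437*(116/1 + 40*(-1/238))) + 84695 = (71489 + 437*(116*1 - 20/119)) + 84695 = (71489 + 437*(116 - 20/119)) + 84695 = (71489 + 437*(13784/119)) + 84695 = (71489 + 6023608/119) + 84695 = 14530799/119 + 84695 = 24609504/119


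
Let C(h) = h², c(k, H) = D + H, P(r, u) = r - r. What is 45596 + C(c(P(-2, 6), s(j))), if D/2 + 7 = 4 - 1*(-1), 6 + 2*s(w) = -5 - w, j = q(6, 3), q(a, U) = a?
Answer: 183009/4 ≈ 45752.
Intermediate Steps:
P(r, u) = 0
j = 6
s(w) = -11/2 - w/2 (s(w) = -3 + (-5 - w)/2 = -3 + (-5/2 - w/2) = -11/2 - w/2)
D = -4 (D = -14 + 2*(4 - 1*(-1)) = -14 + 2*(4 + 1) = -14 + 2*5 = -14 + 10 = -4)
c(k, H) = -4 + H
45596 + C(c(P(-2, 6), s(j))) = 45596 + (-4 + (-11/2 - ½*6))² = 45596 + (-4 + (-11/2 - 3))² = 45596 + (-4 - 17/2)² = 45596 + (-25/2)² = 45596 + 625/4 = 183009/4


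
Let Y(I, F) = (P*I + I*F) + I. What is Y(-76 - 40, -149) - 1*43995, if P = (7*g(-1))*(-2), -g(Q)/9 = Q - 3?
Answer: 31637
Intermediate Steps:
g(Q) = 27 - 9*Q (g(Q) = -9*(Q - 3) = -9*(-3 + Q) = 27 - 9*Q)
P = -504 (P = (7*(27 - 9*(-1)))*(-2) = (7*(27 + 9))*(-2) = (7*36)*(-2) = 252*(-2) = -504)
Y(I, F) = -503*I + F*I (Y(I, F) = (-504*I + I*F) + I = (-504*I + F*I) + I = -503*I + F*I)
Y(-76 - 40, -149) - 1*43995 = (-76 - 40)*(-503 - 149) - 1*43995 = -116*(-652) - 43995 = 75632 - 43995 = 31637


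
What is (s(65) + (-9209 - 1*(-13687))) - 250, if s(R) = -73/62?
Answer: 262063/62 ≈ 4226.8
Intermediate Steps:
s(R) = -73/62 (s(R) = -73*1/62 = -73/62)
(s(65) + (-9209 - 1*(-13687))) - 250 = (-73/62 + (-9209 - 1*(-13687))) - 250 = (-73/62 + (-9209 + 13687)) - 250 = (-73/62 + 4478) - 250 = 277563/62 - 250 = 262063/62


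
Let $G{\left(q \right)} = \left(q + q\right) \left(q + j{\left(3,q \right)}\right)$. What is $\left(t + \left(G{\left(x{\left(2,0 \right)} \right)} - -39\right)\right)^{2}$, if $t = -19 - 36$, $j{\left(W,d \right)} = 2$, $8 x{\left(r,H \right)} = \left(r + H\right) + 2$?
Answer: $\frac{729}{4} \approx 182.25$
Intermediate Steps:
$x{\left(r,H \right)} = \frac{1}{4} + \frac{H}{8} + \frac{r}{8}$ ($x{\left(r,H \right)} = \frac{\left(r + H\right) + 2}{8} = \frac{\left(H + r\right) + 2}{8} = \frac{2 + H + r}{8} = \frac{1}{4} + \frac{H}{8} + \frac{r}{8}$)
$t = -55$
$G{\left(q \right)} = 2 q \left(2 + q\right)$ ($G{\left(q \right)} = \left(q + q\right) \left(q + 2\right) = 2 q \left(2 + q\right)$)
$\left(t + \left(G{\left(x{\left(2,0 \right)} \right)} - -39\right)\right)^{2} = \left(-55 + \left(2 \left(\frac{1}{4} + \frac{1}{8} \cdot 0 + \frac{1}{8} \cdot 2\right) \left(2 + \left(\frac{1}{4} + \frac{1}{8} \cdot 0 + \frac{1}{8} \cdot 2\right)\right) - -39\right)\right)^{2} = \left(-55 + \left(2 \left(\frac{1}{4} + 0 + \frac{1}{4}\right) \left(2 + \left(\frac{1}{4} + 0 + \frac{1}{4}\right)\right) + 39\right)\right)^{2} = \left(-55 + \left(2 \cdot \frac{1}{2} \left(2 + \frac{1}{2}\right) + 39\right)\right)^{2} = \left(-55 + \left(2 \cdot \frac{1}{2} \cdot \frac{5}{2} + 39\right)\right)^{2} = \left(-55 + \left(\frac{5}{2} + 39\right)\right)^{2} = \left(-55 + \frac{83}{2}\right)^{2} = \left(- \frac{27}{2}\right)^{2} = \frac{729}{4}$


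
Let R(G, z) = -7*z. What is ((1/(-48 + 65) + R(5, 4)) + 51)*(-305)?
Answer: -119560/17 ≈ -7032.9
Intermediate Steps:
((1/(-48 + 65) + R(5, 4)) + 51)*(-305) = ((1/(-48 + 65) - 7*4) + 51)*(-305) = ((1/17 - 28) + 51)*(-305) = (-475/17 + 51)*(-305) = (392/17)*(-305) = -119560/17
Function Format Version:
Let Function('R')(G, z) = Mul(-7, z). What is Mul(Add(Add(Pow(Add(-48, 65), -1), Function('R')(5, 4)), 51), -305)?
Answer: Rational(-119560, 17) ≈ -7032.9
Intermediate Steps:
Mul(Add(Add(Pow(Add(-48, 65), -1), Function('R')(5, 4)), 51), -305) = Mul(Add(Add(Pow(Add(-48, 65), -1), Mul(-7, 4)), 51), -305) = Mul(Add(Add(Pow(17, -1), -28), 51), -305) = Mul(Add(Add(Rational(1, 17), -28), 51), -305) = Mul(Add(Rational(-475, 17), 51), -305) = Mul(Rational(392, 17), -305) = Rational(-119560, 17)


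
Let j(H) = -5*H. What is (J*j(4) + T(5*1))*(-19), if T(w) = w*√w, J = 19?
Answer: 7220 - 95*√5 ≈ 7007.6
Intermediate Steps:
T(w) = w^(3/2)
(J*j(4) + T(5*1))*(-19) = (19*(-5*4) + (5*1)^(3/2))*(-19) = (19*(-20) + 5^(3/2))*(-19) = (-380 + 5*√5)*(-19) = 7220 - 95*√5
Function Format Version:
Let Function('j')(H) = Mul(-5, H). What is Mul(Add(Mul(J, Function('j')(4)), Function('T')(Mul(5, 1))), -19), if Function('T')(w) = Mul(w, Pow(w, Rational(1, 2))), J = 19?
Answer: Add(7220, Mul(-95, Pow(5, Rational(1, 2)))) ≈ 7007.6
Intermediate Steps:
Function('T')(w) = Pow(w, Rational(3, 2))
Mul(Add(Mul(J, Function('j')(4)), Function('T')(Mul(5, 1))), -19) = Mul(Add(Mul(19, Mul(-5, 4)), Pow(Mul(5, 1), Rational(3, 2))), -19) = Mul(Add(Mul(19, -20), Pow(5, Rational(3, 2))), -19) = Mul(Add(-380, Mul(5, Pow(5, Rational(1, 2)))), -19) = Add(7220, Mul(-95, Pow(5, Rational(1, 2))))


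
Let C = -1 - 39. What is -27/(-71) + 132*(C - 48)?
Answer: -824709/71 ≈ -11616.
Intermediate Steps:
C = -40
-27/(-71) + 132*(C - 48) = -27/(-71) + 132*(-40 - 48) = -27*(-1/71) + 132*(-88) = 27/71 - 11616 = -824709/71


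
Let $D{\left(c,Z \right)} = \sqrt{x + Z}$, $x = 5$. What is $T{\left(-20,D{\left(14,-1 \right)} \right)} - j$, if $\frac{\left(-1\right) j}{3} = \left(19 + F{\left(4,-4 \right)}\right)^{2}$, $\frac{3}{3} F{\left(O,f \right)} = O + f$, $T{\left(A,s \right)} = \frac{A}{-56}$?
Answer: $\frac{15167}{14} \approx 1083.4$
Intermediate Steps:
$D{\left(c,Z \right)} = \sqrt{5 + Z}$
$T{\left(A,s \right)} = - \frac{A}{56}$ ($T{\left(A,s \right)} = A \left(- \frac{1}{56}\right) = - \frac{A}{56}$)
$F{\left(O,f \right)} = O + f$
$j = -1083$ ($j = - 3 \left(19 + \left(4 - 4\right)\right)^{2} = - 3 \left(19 + 0\right)^{2} = - 3 \cdot 19^{2} = \left(-3\right) 361 = -1083$)
$T{\left(-20,D{\left(14,-1 \right)} \right)} - j = \left(- \frac{1}{56}\right) \left(-20\right) - -1083 = \frac{5}{14} + 1083 = \frac{15167}{14}$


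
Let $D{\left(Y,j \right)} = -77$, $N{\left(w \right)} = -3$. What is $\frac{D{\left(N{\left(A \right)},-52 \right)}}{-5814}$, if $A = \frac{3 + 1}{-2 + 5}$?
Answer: $\frac{77}{5814} \approx 0.013244$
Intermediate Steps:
$A = \frac{4}{3} \approx 1.3333$
$\frac{D{\left(N{\left(A \right)},-52 \right)}}{-5814} = - \frac{77}{-5814} = \left(-77\right) \left(- \frac{1}{5814}\right) = \frac{77}{5814}$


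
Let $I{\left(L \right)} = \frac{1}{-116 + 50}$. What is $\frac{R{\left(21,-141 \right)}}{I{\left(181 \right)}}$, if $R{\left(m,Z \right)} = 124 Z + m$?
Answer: $1152558$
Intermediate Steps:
$I{\left(L \right)} = - \frac{1}{66}$ ($I{\left(L \right)} = \frac{1}{-66} = - \frac{1}{66}$)
$R{\left(m,Z \right)} = m + 124 Z$
$\frac{R{\left(21,-141 \right)}}{I{\left(181 \right)}} = \frac{21 + 124 \left(-141\right)}{- \frac{1}{66}} = \left(21 - 17484\right) \left(-66\right) = \left(-17463\right) \left(-66\right) = 1152558$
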